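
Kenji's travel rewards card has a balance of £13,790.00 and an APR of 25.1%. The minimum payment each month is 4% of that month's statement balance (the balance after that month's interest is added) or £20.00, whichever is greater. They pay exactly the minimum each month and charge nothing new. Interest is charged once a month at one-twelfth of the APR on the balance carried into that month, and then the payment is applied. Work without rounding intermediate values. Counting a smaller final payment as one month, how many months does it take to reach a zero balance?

Monthly rate r = 25.1%/12 = 2.09167% = 0.0209167.
While 4% of the post-interest balance exceeds £20.00, each month B ← (B·(1+r))·(1 − 0.04), i.e. B shrinks by the factor (1+r)·0.96 = 0.98008.
This holds for months 1–166. Entering month 167 the balance is £488.63; 4% of the post-interest balance is now below £20.00, so the flat £20.00 minimum applies from here.
From month 167 a fixed £20.00 at rate r clears £488.63 in 35 more payments. Total: 166 + 35 = 201 months.

201 months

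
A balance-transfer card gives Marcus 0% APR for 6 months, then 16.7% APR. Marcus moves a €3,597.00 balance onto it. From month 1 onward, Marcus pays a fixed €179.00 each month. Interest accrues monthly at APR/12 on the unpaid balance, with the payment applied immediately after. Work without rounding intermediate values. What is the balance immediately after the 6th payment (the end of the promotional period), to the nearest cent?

€2,523.00

Promo months 1–6 at r₀ = 0%/12 = 0; months 7+ at r₁ = 16.7%/12 = 0.0139167.
After month 6 (no interest yet): B = €3,597.00 − 6·€179.00 = €2,523.00.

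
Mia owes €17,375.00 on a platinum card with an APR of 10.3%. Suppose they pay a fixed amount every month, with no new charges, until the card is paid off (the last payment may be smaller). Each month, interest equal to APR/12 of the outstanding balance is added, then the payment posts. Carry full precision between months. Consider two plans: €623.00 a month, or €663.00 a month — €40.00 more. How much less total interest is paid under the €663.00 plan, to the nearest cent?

Monthly rate r = 10.3%/12 = 0.858333% = 0.00858333.
At €623.00/mo: n = ⌈−ln(1 − rB₀/P)/ln(1+r)⌉ = 33 payments (last €9.54); total interest = total paid − €17,375.00 = €2,570.54.
At €663.00/mo: 30 payments (last €540.40); total interest €2,392.40.
Interest saved = €2,570.54 − €2,392.40 = €178.14.

€178.14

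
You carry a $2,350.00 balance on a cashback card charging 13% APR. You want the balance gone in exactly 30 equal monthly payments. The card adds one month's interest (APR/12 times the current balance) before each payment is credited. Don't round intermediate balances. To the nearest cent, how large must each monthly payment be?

$92.17

Monthly rate r = 13%/12 = 1.08333% = 0.0108333.
Level-payment amortization: P = B₀·r / (1 − (1+r)^(−n)) = 2350.00·0.0108333 / (1 − 1.01083^(−30)).
Denominator 1 − (1+r)^(−30) = 0.276208705.
P = 25.4583 / 0.276208705 ≈ 92.17.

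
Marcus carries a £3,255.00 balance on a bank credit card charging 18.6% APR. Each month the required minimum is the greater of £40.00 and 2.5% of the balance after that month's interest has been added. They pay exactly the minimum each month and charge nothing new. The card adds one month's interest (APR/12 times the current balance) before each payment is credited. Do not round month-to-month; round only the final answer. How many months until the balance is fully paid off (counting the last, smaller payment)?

Monthly rate r = 18.6%/12 = 1.55% = 0.0155.
While 2.5% of the post-interest balance exceeds £40.00, each month B ← (B·(1+r))·(1 − 0.025), i.e. B shrinks by the factor (1+r)·0.975 = 0.99011.
This holds for months 1–74. Entering month 75 the balance is £1,560.30; 2.5% of the post-interest balance is now below £40.00, so the flat £40.00 minimum applies from here.
From month 75 a fixed £40.00 at rate r clears £1,560.30 in 61 more payments. Total: 74 + 61 = 135 months.

135 months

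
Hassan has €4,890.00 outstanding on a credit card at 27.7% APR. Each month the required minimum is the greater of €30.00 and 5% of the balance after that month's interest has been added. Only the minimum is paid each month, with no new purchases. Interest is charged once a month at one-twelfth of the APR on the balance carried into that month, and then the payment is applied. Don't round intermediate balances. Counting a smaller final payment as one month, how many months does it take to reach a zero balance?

Monthly rate r = 27.7%/12 = 2.30833% = 0.0230833.
While 5% of the post-interest balance exceeds €30.00, each month B ← (B·(1+r))·(1 − 0.05), i.e. B shrinks by the factor (1+r)·0.95 = 0.97193.
This holds for months 1–75. Entering month 76 the balance is €577.97; 5% of the post-interest balance is now below €30.00, so the flat €30.00 minimum applies from here.
From month 76 a fixed €30.00 at rate r clears €577.97 in 26 more payments. Total: 75 + 26 = 101 months.

101 months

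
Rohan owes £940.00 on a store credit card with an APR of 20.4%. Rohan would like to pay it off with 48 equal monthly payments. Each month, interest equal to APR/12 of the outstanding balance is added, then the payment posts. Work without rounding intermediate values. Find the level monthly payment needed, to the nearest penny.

Monthly rate r = 20.4%/12 = 1.7% = 0.017.
Level-payment amortization: P = B₀·r / (1 − (1+r)^(−n)) = 940.00·0.017 / (1 − 1.017^(−48)).
Denominator 1 − (1+r)^(−48) = 0.554759912.
P = 15.98 / 0.554759912 ≈ 28.81.

£28.81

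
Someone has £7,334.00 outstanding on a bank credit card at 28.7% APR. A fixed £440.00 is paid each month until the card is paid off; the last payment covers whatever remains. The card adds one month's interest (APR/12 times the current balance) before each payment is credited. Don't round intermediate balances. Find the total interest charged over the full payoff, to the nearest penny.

£2,135.08

Monthly rate r = 28.7%/12 = 2.39167% = 0.0239167.
Payoff takes n = ⌈−ln(1 − rB₀/P)/ln(1+r)⌉ = ⌈21.518⌉ = 22 payments; the last is £229.08.
Total paid = 21·£440.00 + £229.08 = £9,469.08.
Total interest = total paid − principal = £9,469.08 − £7,334.00 = £2,135.08.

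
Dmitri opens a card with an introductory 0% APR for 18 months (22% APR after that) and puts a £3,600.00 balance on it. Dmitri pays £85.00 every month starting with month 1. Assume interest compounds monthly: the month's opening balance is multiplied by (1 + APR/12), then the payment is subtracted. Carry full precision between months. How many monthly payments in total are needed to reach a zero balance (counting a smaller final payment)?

51 payments

Promo months 1–18 at r₀ = 0%/12 = 0; months 19+ at r₁ = 22%/12 = 0.0183333.
After month 18 (no interest yet): B = £3,600.00 − 18·£85.00 = £2,070.00.
Then at r₁ with £85.00/mo: n₂ = −ln(1 − r₁·B/P)/ln(1+r₁) ≈ 32.56 → 33 more payments.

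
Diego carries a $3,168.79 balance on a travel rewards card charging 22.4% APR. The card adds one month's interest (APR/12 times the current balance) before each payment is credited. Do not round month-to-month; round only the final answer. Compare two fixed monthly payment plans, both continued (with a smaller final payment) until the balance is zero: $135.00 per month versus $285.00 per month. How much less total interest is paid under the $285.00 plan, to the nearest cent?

Monthly rate r = 22.4%/12 = 1.86667% = 0.0186667.
At $135.00/mo: n = ⌈−ln(1 − rB₀/P)/ln(1+r)⌉ = 32 payments (last $23.50); total interest = total paid − $3,168.79 = $1,039.71.
At $285.00/mo: 13 payments (last $165.32); total interest $416.53.
Interest saved = $1,039.71 − $416.53 = $623.18.

$623.18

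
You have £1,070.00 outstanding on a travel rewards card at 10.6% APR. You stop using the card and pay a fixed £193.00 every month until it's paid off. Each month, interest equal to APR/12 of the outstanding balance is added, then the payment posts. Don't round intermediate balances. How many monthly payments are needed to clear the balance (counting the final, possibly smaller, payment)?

6 months

Monthly rate r = 10.6%/12 = 0.883333% = 0.00883333.
Recurrence: B ← B·(1+r) − £193.00.
Month 1: interest £9.45; balance after payment £886.45.
Month 2: interest £7.83; balance after payment £701.28.
Month 3: interest £6.19; balance after payment £514.48.
Month 4: interest £4.54; balance after payment £326.02.
Month 5: interest £2.88; balance after payment £135.90.
Month 6: interest £1.20; balance after payment £0.00.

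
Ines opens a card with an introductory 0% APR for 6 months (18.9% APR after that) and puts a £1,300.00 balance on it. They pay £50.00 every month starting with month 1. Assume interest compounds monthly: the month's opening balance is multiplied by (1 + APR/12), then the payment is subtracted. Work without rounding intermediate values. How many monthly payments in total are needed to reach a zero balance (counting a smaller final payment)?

31 months

Promo months 1–6 at r₀ = 0%/12 = 0; months 7+ at r₁ = 18.9%/12 = 0.01575.
After month 6 (no interest yet): B = £1,300.00 − 6·£50.00 = £1,000.00.
Then at r₁ with £50.00/mo: n₂ = −ln(1 − r₁·B/P)/ln(1+r₁) ≈ 24.21 → 25 more payments.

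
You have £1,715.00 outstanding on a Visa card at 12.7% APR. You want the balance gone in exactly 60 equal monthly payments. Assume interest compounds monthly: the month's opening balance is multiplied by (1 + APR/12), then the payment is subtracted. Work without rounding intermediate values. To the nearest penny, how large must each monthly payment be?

Monthly rate r = 12.7%/12 = 1.05833% = 0.0105833.
Level-payment amortization: P = B₀·r / (1 − (1+r)^(−n)) = 1715.00·0.0105833 / (1 − 1.01058^(−60)).
Denominator 1 − (1+r)^(−60) = 0.46829333.
P = 18.1504 / 0.46829333 ≈ 38.76.

£38.76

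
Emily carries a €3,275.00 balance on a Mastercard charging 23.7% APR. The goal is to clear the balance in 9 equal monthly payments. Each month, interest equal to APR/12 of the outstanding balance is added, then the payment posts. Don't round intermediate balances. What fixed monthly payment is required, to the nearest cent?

€400.76

Monthly rate r = 23.7%/12 = 1.975% = 0.01975.
Level-payment amortization: P = B₀·r / (1 − (1+r)^(−n)) = 3275.00·0.01975 / (1 − 1.01975^(−9)).
Denominator 1 − (1+r)^(−9) = 0.161396686.
P = 64.6813 / 0.161396686 ≈ 400.76.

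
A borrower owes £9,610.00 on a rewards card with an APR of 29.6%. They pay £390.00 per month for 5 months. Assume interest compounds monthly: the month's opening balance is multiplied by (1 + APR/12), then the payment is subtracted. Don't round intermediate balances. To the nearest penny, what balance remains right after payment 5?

Monthly rate r = 29.6%/12 = 2.46667% = 0.0246667.
Each month: B ← B·(1+r) − £390.00.
Month 1: interest £237.05; balance after payment £9,457.05.
Month 2: interest £233.27; balance after payment £9,300.32.
Month 3: interest £229.41; balance after payment £9,139.73.
Month 4: interest £225.45; balance after payment £8,975.18.
Month 5: interest £221.39; balance after payment £8,806.56.

£8,806.56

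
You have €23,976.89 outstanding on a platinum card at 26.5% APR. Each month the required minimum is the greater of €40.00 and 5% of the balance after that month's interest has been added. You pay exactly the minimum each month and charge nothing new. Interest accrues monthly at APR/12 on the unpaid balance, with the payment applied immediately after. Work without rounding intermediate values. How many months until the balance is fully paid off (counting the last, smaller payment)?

143 months

Monthly rate r = 26.5%/12 = 2.20833% = 0.0220833.
While 5% of the post-interest balance exceeds €40.00, each month B ← (B·(1+r))·(1 − 0.05), i.e. B shrinks by the factor (1+r)·0.95 = 0.97098.
This holds for months 1–117. Entering month 118 the balance is €764.46; 5% of the post-interest balance is now below €40.00, so the flat €40.00 minimum applies from here.
From month 118 a fixed €40.00 at rate r clears €764.46 in 26 more payments. Total: 117 + 26 = 143 months.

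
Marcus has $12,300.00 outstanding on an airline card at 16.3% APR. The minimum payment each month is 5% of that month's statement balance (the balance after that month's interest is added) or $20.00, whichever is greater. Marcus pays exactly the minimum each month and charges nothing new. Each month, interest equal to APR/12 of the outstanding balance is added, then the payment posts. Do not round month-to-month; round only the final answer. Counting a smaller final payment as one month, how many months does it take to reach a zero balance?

Monthly rate r = 16.3%/12 = 1.35833% = 0.0135833.
While 5% of the post-interest balance exceeds $20.00, each month B ← (B·(1+r))·(1 − 0.05), i.e. B shrinks by the factor (1+r)·0.95 = 0.9629.
This holds for months 1–91. Entering month 92 the balance is $394.42; 5% of the post-interest balance is now below $20.00, so the flat $20.00 minimum applies from here.
From month 92 a fixed $20.00 at rate r clears $394.42 in 24 more payments. Total: 91 + 24 = 115 months.

115 months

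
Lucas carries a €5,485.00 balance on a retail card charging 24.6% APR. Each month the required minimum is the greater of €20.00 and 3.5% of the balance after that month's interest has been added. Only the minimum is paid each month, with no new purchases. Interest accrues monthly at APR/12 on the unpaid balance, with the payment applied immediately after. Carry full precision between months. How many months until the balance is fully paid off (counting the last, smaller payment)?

Monthly rate r = 24.6%/12 = 2.05% = 0.0205.
While 3.5% of the post-interest balance exceeds €20.00, each month B ← (B·(1+r))·(1 − 0.035), i.e. B shrinks by the factor (1+r)·0.965 = 0.98478.
This holds for months 1–149. Entering month 150 the balance is €558.32; 3.5% of the post-interest balance is now below €20.00, so the flat €20.00 minimum applies from here.
From month 150 a fixed €20.00 at rate r clears €558.32 in 42 more payments. Total: 149 + 42 = 191 months.

191 months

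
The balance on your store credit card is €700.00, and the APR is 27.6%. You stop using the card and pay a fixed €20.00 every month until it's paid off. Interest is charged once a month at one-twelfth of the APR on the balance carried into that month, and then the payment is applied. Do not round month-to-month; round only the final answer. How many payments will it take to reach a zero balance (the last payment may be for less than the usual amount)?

Monthly rate r = 27.6%/12 = 2.3% = 0.023.
Recurrence: B ← B·(1+r) − €20.00.
Month 1: interest €16.10; balance after payment €696.10.
Month 2: interest €16.01; balance after payment €692.11.
Closed form: n = −ln(1 − rB₀/P)/ln(1+r) = −ln(0.195)/ln(1.023) ≈ 71.891, so the balance reaches zero during payment 72.

72 months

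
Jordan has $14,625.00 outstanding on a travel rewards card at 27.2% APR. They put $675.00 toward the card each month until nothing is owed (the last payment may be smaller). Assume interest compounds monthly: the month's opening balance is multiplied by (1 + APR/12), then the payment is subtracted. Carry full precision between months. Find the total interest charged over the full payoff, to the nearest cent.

Monthly rate r = 27.2%/12 = 2.26667% = 0.0226667.
Payoff takes n = ⌈−ln(1 − rB₀/P)/ln(1+r)⌉ = ⌈30.139⌉ = 31 payments; the last is $94.80.
Total paid = 30·$675.00 + $94.80 = $20,344.80.
Total interest = total paid − principal = $20,344.80 − $14,625.00 = $5,719.80.

$5,719.80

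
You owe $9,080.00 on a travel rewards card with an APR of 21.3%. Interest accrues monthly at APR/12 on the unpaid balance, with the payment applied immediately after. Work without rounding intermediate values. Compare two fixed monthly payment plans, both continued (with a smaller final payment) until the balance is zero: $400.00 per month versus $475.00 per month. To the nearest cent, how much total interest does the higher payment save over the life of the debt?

Monthly rate r = 21.3%/12 = 1.775% = 0.01775.
At $400.00/mo: n = ⌈−ln(1 − rB₀/P)/ln(1+r)⌉ = 30 payments (last $125.29); total interest = total paid − $9,080.00 = $2,645.29.
At $475.00/mo: 24 payments (last $265.45); total interest $2,110.45.
Interest saved = $2,645.29 − $2,110.45 = $534.84.

$534.84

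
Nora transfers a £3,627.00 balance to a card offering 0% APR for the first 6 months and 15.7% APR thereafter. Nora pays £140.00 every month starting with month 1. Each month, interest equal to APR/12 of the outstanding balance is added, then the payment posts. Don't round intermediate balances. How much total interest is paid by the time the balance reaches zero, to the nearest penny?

Promo months 1–6 at r₀ = 0%/12 = 0; months 7+ at r₁ = 15.7%/12 = 0.0130833.
After month 6 (no interest yet): B = £3,627.00 − 6·£140.00 = £2,787.00.
Then at r₁ with £140.00/mo: n₂ = −ln(1 − r₁·B/P)/ln(1+r₁) ≈ 23.21 → 24 more payments.
Total paid = 29·£140.00 + £29.78 = £4,089.78; interest = £4,089.78 − £3,627.00 = £462.78.

£462.78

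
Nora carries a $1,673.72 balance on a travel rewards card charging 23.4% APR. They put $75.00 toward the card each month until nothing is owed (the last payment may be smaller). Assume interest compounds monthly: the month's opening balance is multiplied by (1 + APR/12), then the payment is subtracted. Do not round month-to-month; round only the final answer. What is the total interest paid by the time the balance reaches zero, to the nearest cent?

Monthly rate r = 23.4%/12 = 1.95% = 0.0195.
Payoff takes n = ⌈−ln(1 − rB₀/P)/ln(1+r)⌉ = ⌈29.578⌉ = 30 payments; the last is $43.55.
Total paid = 29·$75.00 + $43.55 = $2,218.55.
Total interest = total paid − principal = $2,218.55 − $1,673.72 = $544.83.

$544.83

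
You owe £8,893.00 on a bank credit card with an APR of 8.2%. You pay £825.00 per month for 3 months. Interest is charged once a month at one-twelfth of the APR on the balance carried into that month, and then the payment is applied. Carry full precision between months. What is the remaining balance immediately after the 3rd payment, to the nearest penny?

Monthly rate r = 8.2%/12 = 0.683333% = 0.00683333.
Each month: B ← B·(1+r) − £825.00.
Month 1: interest £60.77; balance after payment £8,128.77.
Month 2: interest £55.55; balance after payment £7,359.32.
Month 3: interest £50.29; balance after payment £6,584.60.

£6,584.60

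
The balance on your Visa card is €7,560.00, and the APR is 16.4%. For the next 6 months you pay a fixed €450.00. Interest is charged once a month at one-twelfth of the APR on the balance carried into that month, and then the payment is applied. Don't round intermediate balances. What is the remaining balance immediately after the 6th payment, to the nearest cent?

€5,407.54

Monthly rate r = 16.4%/12 = 1.36667% = 0.0136667.
Each month: B ← B·(1+r) − €450.00.
Month 1: interest €103.32; balance after payment €7,213.32.
Month 2: interest €98.58; balance after payment €6,861.90.
Month 3: interest €93.78; balance after payment €6,505.68.
Month 4: interest €88.91; balance after payment €6,144.59.
Month 5: interest €83.98; balance after payment €5,778.57.
Month 6: interest €78.97; balance after payment €5,407.54.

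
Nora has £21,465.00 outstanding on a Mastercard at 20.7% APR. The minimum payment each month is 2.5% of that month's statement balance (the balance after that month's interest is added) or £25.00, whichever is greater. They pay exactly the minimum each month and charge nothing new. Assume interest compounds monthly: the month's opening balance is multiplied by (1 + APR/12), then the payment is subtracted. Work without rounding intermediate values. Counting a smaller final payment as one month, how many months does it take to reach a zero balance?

442 months

Monthly rate r = 20.7%/12 = 1.725% = 0.01725.
While 2.5% of the post-interest balance exceeds £25.00, each month B ← (B·(1+r))·(1 − 0.025), i.e. B shrinks by the factor (1+r)·0.975 = 0.99182.
This holds for months 1–376. Entering month 377 the balance is £977.87; 2.5% of the post-interest balance is now below £25.00, so the flat £25.00 minimum applies from here.
From month 377 a fixed £25.00 at rate r clears £977.87 in 66 more payments. Total: 376 + 66 = 442 months.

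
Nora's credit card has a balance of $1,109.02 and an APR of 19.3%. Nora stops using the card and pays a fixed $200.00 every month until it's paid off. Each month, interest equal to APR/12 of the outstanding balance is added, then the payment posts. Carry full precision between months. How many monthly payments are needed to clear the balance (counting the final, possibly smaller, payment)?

6 months

Monthly rate r = 19.3%/12 = 1.60833% = 0.0160833.
Recurrence: B ← B·(1+r) − $200.00.
Month 1: interest $17.84; balance after payment $926.86.
Month 2: interest $14.91; balance after payment $741.76.
Month 3: interest $11.93; balance after payment $553.69.
Month 4: interest $8.91; balance after payment $362.60.
Month 5: interest $5.83; balance after payment $168.43.
Month 6: interest $2.71; balance after payment $0.00.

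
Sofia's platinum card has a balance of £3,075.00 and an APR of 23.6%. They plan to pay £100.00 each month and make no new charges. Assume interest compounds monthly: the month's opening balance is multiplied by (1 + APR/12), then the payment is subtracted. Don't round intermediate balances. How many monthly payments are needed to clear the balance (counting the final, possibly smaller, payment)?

Monthly rate r = 23.6%/12 = 1.96667% = 0.0196667.
Recurrence: B ← B·(1+r) − £100.00.
Month 1: interest £60.48; balance after payment £3,035.47.
Month 2: interest £59.70; balance after payment £2,995.17.
Closed form: n = −ln(1 − rB₀/P)/ln(1+r) = −ln(0.39525)/ln(1.01967) ≈ 47.661, so the balance reaches zero during payment 48.

48 payments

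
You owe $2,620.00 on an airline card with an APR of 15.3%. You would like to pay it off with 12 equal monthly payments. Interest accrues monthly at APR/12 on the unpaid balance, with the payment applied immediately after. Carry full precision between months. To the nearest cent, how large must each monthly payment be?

Monthly rate r = 15.3%/12 = 1.275% = 0.01275.
Level-payment amortization: P = B₀·r / (1 − (1+r)^(−n)) = 2620.00·0.01275 / (1 − 1.01275^(−12)).
Denominator 1 − (1+r)^(−12) = 0.141039926.
P = 33.405 / 0.141039926 ≈ 236.85.

$236.85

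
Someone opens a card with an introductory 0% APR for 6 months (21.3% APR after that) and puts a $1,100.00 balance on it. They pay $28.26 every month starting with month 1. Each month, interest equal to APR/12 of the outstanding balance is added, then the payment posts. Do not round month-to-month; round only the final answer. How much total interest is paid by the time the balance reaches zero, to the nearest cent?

Promo months 1–6 at r₀ = 0%/12 = 0; months 7+ at r₁ = 21.3%/12 = 0.01775.
After month 6 (no interest yet): B = $1,100.00 − 6·$28.26 = $930.44.
Then at r₁ with $28.26/mo: n₂ = −ln(1 − r₁·B/P)/ln(1+r₁) ≈ 49.91 → 50 more payments.
Total paid = 55·$28.26 + $25.60 = $1,579.90; interest = $1,579.90 − $1,100.00 = $479.90.

$479.90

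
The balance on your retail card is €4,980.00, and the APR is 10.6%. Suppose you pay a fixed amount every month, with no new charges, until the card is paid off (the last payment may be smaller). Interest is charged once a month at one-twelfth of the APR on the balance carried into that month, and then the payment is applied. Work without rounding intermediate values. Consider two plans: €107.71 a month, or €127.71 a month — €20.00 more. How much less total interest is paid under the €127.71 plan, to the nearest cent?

€297.07

Monthly rate r = 10.6%/12 = 0.883333% = 0.00883333.
At €107.71/mo: n = ⌈−ln(1 − rB₀/P)/ln(1+r)⌉ = 60 payments (last €74.39); total interest = total paid − €4,980.00 = €1,449.28.
At €127.71/mo: 49 payments (last €2.13); total interest €1,152.21.
Interest saved = €1,449.28 − €1,152.21 = €297.07.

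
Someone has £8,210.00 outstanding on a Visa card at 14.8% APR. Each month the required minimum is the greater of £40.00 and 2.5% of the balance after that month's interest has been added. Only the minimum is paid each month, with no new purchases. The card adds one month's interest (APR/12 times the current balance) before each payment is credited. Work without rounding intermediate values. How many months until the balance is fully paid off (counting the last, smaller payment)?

Monthly rate r = 14.8%/12 = 1.23333% = 0.0123333.
While 2.5% of the post-interest balance exceeds £40.00, each month B ← (B·(1+r))·(1 − 0.025), i.e. B shrinks by the factor (1+r)·0.975 = 0.98702.
This holds for months 1–127. Entering month 128 the balance is £1,563.21; 2.5% of the post-interest balance is now below £40.00, so the flat £40.00 minimum applies from here.
From month 128 a fixed £40.00 at rate r clears £1,563.21 in 54 more payments. Total: 127 + 54 = 181 months.

181 months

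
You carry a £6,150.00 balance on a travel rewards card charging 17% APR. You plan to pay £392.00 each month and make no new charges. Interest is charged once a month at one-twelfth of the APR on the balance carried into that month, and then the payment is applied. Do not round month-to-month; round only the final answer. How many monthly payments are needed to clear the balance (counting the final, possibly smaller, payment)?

Monthly rate r = 17%/12 = 1.41667% = 0.0141667.
Recurrence: B ← B·(1+r) − £392.00.
Month 1: interest £87.12; balance after payment £5,845.12.
Month 2: interest £82.81; balance after payment £5,535.93.
Closed form: n = −ln(1 − rB₀/P)/ln(1+r) = −ln(0.77774)/ln(1.01417) ≈ 17.868, so the balance reaches zero during payment 18.

18 months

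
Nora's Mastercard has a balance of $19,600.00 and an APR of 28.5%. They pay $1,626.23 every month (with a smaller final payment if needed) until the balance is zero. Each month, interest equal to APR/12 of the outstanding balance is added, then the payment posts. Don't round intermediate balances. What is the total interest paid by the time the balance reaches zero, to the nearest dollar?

$3,768

Monthly rate r = 28.5%/12 = 2.375% = 0.02375.
Payoff takes n = ⌈−ln(1 − rB₀/P)/ln(1+r)⌉ = ⌈14.366⌉ = 15 payments; the last is $600.43.
Total paid = 14·$1,626.23 + $600.43 = $23,367.65.
Total interest = total paid − principal = $23,367.65 − $19,600.00 = $3,767.65.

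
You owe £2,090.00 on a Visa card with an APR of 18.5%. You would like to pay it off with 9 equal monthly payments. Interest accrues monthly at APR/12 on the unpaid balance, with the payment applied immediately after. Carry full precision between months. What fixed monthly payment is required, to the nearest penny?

Monthly rate r = 18.5%/12 = 1.54167% = 0.0154167.
Level-payment amortization: P = B₀·r / (1 − (1+r)^(−n)) = 2090.00·0.0154167 / (1 − 1.01542^(−9)).
Denominator 1 − (1+r)^(−9) = 0.12863239.
P = 32.2208 / 0.12863239 ≈ 250.49.

£250.49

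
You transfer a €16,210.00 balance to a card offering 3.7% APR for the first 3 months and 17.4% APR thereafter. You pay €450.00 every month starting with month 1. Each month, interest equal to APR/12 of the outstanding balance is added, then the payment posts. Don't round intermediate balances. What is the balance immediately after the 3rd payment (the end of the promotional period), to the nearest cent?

Promo months 1–3 at r₀ = 3.7%/12 = 0.00308333; months 4+ at r₁ = 17.4%/12 = 0.0145.
After month 3: iterate B ← B·(1+r₀) − €450.00 for 3 months → €15,006.24.

€15,006.24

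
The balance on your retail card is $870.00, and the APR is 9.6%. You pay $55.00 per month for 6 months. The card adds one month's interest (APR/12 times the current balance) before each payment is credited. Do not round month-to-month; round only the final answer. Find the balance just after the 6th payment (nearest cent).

Monthly rate r = 9.6%/12 = 0.8% = 0.008.
Each month: B ← B·(1+r) − $55.00.
Month 1: interest $6.96; balance after payment $821.96.
Month 2: interest $6.58; balance after payment $773.54.
Month 3: interest $6.19; balance after payment $724.72.
Month 4: interest $5.80; balance after payment $675.52.
Month 5: interest $5.40; balance after payment $625.93.
Month 6: interest $5.01; balance after payment $575.93.

$575.93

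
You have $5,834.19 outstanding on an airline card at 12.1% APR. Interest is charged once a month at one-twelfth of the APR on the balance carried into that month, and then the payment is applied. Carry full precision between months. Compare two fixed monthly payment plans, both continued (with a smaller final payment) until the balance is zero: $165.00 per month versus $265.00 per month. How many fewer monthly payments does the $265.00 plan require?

Monthly rate r = 12.1%/12 = 1.00833% = 0.0100833.
At $165.00/mo: n = ⌈−ln(1 − rB₀/P)/ln(1+r)⌉ = 44 payments (last $155.85); total interest = total paid − $5,834.19 = $1,416.66.
At $265.00/mo: 26 payments (last $5.27); total interest $796.08.
Payments saved = 44 − 26 = 18.

18 fewer payments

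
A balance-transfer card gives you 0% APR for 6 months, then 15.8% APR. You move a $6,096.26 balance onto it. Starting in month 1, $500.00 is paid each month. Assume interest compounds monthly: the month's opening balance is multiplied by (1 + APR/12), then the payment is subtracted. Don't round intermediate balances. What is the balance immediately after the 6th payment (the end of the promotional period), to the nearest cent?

$3,096.26

Promo months 1–6 at r₀ = 0%/12 = 0; months 7+ at r₁ = 15.8%/12 = 0.0131667.
After month 6 (no interest yet): B = $6,096.26 − 6·$500.00 = $3,096.26.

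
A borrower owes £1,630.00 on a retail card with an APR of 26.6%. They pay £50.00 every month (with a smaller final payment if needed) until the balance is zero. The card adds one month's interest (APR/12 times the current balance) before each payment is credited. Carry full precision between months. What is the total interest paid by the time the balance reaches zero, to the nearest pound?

£1,295

Monthly rate r = 26.6%/12 = 2.21667% = 0.0221667.
Payoff takes n = ⌈−ln(1 − rB₀/P)/ln(1+r)⌉ = ⌈58.492⌉ = 59 payments; the last is £24.75.
Total paid = 58·£50.00 + £24.75 = £2,924.75.
Total interest = total paid − principal = £2,924.75 − £1,630.00 = £1,294.75.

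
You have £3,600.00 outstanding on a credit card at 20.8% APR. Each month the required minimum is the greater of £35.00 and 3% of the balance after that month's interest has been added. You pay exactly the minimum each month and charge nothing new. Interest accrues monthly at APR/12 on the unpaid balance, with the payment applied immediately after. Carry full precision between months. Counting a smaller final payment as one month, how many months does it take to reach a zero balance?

Monthly rate r = 20.8%/12 = 1.73333% = 0.0173333.
While 3% of the post-interest balance exceeds £35.00, each month B ← (B·(1+r))·(1 − 0.03), i.e. B shrinks by the factor (1+r)·0.97 = 0.98681.
This holds for months 1–87. Entering month 88 the balance is £1,134.35; 3% of the post-interest balance is now below £35.00, so the flat £35.00 minimum applies from here.
From month 88 a fixed £35.00 at rate r clears £1,134.35 in 49 more payments. Total: 87 + 49 = 136 months.

136 months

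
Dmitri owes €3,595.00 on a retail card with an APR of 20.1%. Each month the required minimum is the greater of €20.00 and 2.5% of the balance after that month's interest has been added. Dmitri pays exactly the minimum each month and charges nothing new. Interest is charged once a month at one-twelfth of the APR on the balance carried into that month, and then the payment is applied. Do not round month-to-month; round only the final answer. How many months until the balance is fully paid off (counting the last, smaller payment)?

Monthly rate r = 20.1%/12 = 1.675% = 0.01675.
While 2.5% of the post-interest balance exceeds €20.00, each month B ← (B·(1+r))·(1 − 0.025), i.e. B shrinks by the factor (1+r)·0.975 = 0.99133.
This holds for months 1–175. Entering month 176 the balance is €783.41; 2.5% of the post-interest balance is now below €20.00, so the flat €20.00 minimum applies from here.
From month 176 a fixed €20.00 at rate r clears €783.41 in 65 more payments. Total: 175 + 65 = 240 months.

240 months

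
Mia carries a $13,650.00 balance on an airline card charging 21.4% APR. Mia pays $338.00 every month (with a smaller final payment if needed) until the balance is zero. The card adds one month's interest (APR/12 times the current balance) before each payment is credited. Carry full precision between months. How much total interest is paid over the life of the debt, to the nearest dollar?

Monthly rate r = 21.4%/12 = 1.78333% = 0.0178333.
Payoff takes n = ⌈−ln(1 − rB₀/P)/ln(1+r)⌉ = ⌈72.055⌉ = 73 payments; the last is $18.65.
Total paid = 72·$338.00 + $18.65 = $24,354.65.
Total interest = total paid − principal = $24,354.65 − $13,650.00 = $10,704.65.

$10,705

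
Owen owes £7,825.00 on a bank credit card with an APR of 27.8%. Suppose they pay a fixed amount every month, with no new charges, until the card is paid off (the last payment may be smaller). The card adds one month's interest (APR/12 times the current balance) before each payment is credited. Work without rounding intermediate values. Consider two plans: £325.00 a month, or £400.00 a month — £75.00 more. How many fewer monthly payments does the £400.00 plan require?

Monthly rate r = 27.8%/12 = 2.31667% = 0.0231667.
At £325.00/mo: n = ⌈−ln(1 − rB₀/P)/ln(1+r)⌉ = 36 payments (last £204.77); total interest = total paid − £7,825.00 = £3,754.77.
At £400.00/mo: 27 payments (last £144.38); total interest £2,719.38.
Payments saved = 36 − 27 = 9.

9 fewer payments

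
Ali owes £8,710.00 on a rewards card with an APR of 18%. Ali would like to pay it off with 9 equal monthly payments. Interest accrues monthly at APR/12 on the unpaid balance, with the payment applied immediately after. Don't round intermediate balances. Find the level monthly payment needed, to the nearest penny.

Monthly rate r = 18%/12 = 1.5% = 0.015.
Level-payment amortization: P = B₀·r / (1 − (1+r)^(−n)) = 8710.00·0.015 / (1 − 1.015^(−9)).
Denominator 1 − (1+r)^(−9) = 0.12540776.
P = 130.65 / 0.12540776 ≈ 1041.80.

£1,041.80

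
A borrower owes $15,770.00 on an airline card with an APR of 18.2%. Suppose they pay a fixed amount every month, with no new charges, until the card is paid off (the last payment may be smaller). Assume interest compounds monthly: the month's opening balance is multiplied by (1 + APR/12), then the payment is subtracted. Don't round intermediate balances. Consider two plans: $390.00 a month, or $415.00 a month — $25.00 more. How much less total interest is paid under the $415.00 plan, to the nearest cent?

$937.74

Monthly rate r = 18.2%/12 = 1.51667% = 0.0151667.
At $390.00/mo: n = ⌈−ln(1 − rB₀/P)/ln(1+r)⌉ = 64 payments (last $44.91); total interest = total paid − $15,770.00 = $8,844.91.
At $415.00/mo: 58 payments (last $22.17); total interest $7,907.17.
Interest saved = $8,844.91 − $7,907.17 = $937.74.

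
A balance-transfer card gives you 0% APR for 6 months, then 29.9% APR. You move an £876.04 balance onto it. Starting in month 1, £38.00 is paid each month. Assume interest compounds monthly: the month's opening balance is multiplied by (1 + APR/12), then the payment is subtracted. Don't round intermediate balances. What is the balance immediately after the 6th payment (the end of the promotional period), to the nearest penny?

£648.04

Promo months 1–6 at r₀ = 0%/12 = 0; months 7+ at r₁ = 29.9%/12 = 0.0249167.
After month 6 (no interest yet): B = £876.04 − 6·£38.00 = £648.04.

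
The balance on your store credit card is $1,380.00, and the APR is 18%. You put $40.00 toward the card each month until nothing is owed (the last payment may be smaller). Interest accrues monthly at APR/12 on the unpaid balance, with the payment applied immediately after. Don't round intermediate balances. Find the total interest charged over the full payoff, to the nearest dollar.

$578

Monthly rate r = 18%/12 = 1.5% = 0.015.
Payoff takes n = ⌈−ln(1 − rB₀/P)/ln(1+r)⌉ = ⌈48.948⌉ = 49 payments; the last is $37.95.
Total paid = 48·$40.00 + $37.95 = $1,957.95.
Total interest = total paid − principal = $1,957.95 − $1,380.00 = $577.95.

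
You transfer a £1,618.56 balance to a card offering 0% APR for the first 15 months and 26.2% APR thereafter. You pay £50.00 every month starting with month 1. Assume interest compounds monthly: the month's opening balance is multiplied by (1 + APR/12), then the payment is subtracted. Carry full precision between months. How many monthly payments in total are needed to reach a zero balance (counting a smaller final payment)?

38 payments

Promo months 1–15 at r₀ = 0%/12 = 0; months 16+ at r₁ = 26.2%/12 = 0.0218333.
After month 15 (no interest yet): B = £1,618.56 − 15·£50.00 = £868.56.
Then at r₁ with £50.00/mo: n₂ = −ln(1 − r₁·B/P)/ln(1+r₁) ≈ 22.08 → 23 more payments.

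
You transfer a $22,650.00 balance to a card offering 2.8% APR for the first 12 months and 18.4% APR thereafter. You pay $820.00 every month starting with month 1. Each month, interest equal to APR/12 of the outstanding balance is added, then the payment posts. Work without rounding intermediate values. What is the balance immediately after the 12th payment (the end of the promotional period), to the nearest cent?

$13,325.14

Promo months 1–12 at r₀ = 2.8%/12 = 0.00233333; months 13+ at r₁ = 18.4%/12 = 0.0153333.
After month 12: iterate B ← B·(1+r₀) − $820.00 for 12 months → $13,325.14.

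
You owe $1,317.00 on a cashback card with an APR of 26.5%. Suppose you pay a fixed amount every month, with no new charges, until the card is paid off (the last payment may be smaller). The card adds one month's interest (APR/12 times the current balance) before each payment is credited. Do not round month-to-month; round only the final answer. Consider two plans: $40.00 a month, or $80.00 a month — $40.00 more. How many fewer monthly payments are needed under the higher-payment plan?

39 fewer payments

Monthly rate r = 26.5%/12 = 2.20833% = 0.0220833.
At $40.00/mo: n = ⌈−ln(1 − rB₀/P)/ln(1+r)⌉ = 60 payments (last $18.22); total interest = total paid − $1,317.00 = $1,061.22.
At $80.00/mo: 21 payments (last $55.07); total interest $338.07.
Payments saved = 60 − 21 = 39.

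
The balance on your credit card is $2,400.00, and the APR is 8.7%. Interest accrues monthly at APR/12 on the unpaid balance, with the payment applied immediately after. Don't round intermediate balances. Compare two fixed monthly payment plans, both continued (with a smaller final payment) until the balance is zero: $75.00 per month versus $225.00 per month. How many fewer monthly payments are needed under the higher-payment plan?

Monthly rate r = 8.7%/12 = 0.725% = 0.00725.
At $75.00/mo: n = ⌈−ln(1 − rB₀/P)/ln(1+r)⌉ = 37 payments (last $40.63); total interest = total paid − $2,400.00 = $340.63.
At $225.00/mo: 12 payments (last $32.02); total interest $107.02.
Payments saved = 37 − 12 = 25.

25 fewer payments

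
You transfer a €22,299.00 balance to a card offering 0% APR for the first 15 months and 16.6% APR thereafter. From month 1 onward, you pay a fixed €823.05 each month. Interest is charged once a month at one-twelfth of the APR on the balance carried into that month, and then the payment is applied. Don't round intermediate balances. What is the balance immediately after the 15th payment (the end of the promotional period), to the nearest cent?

Promo months 1–15 at r₀ = 0%/12 = 0; months 16+ at r₁ = 16.6%/12 = 0.0138333.
After month 15 (no interest yet): B = €22,299.00 − 15·€823.05 = €9,953.25.

€9,953.25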